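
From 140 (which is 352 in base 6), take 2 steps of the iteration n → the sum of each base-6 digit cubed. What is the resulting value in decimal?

136

140 = (3,5,2)_6 → 3³ + 5³ + 2³ = 27 + 125 + 8 = 160
160 = (4,2,4)_6 → 4³ + 2³ + 4³ = 64 + 8 + 64 = 136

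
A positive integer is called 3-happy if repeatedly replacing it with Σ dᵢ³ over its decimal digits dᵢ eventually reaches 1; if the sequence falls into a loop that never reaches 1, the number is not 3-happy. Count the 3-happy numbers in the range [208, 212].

1

208: 208 → 520 → 133 → 55 → 250 → 133  — not 3-happy
209: 209 → 737 → 713 → 371 → 371  — not 3-happy
210: 210 → 9 → 729 → 1080 → 513 → 153 → 153  — not 3-happy
211: 211 → 10 → 1  — 3-happy
212: 212 → 17 → 344 → 155 → 251 → 134 → 92 → 737 → 713 → 371 → 371  — not 3-happy
3-happy: 211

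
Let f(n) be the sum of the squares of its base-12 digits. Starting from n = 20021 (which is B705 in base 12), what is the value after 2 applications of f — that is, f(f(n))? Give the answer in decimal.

26

20021 = (11,7,0,5)_12 → 195
195 = (1,4,3)_12 → 26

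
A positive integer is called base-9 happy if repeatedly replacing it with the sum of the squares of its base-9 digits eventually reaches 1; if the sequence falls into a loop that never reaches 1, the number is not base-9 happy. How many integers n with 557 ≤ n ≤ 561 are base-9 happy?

557: 557 → 149 → 75 → 73 → 65 → 53 → 89 → 65  — not base-9 happy
558: 558 → 100 → 6 → 36 → 16 → 50 → 50  — not base-9 happy
559: 559 → 101 → 9 → 1  — base-9 happy
560: 560 → 104 → 30 → 18 → 4 → 16 → 50 → 50  — not base-9 happy
561: 561 → 109 → 11 → 5 → 25 → 53 → 89 → 65 → 53  — not base-9 happy
base-9 happy: 559

1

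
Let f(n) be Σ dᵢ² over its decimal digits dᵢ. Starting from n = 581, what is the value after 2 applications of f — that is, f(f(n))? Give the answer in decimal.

581 → 5² + 8² + 1² = 90
90 → 9² + 0² = 81

81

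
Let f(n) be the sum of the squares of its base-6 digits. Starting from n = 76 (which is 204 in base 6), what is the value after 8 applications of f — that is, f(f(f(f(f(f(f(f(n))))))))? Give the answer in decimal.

76 = (2,0,4)_6 → 20
20 = (3,2)_6 → 13
13 = (2,1)_6 → 5
5 = (5)_6 → 25
25 = (4,1)_6 → 17
17 = (2,5)_6 → 29
29 = (4,5)_6 → 41
41 = (1,0,5)_6 → 26

26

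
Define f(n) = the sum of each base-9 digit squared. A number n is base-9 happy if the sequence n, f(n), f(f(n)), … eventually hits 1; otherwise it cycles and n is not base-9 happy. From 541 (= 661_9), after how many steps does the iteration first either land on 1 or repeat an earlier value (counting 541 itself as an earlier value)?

541 = (6,6,1)_9 → 6² + 6² + 1² = 36 + 36 + 1 = 73
73 = (8,1)_9 → 8² + 1² = 64 + 1 = 65
65 = (7,2)_9 → 7² + 2² = 49 + 4 = 53
53 = (5,8)_9 → 5² + 8² = 25 + 64 = 89
89 = (1,0,8)_9 → 1² + 0² + 8² = 1 + 0 + 64 = 65  — 65 repeats.
That took 5 steps.

5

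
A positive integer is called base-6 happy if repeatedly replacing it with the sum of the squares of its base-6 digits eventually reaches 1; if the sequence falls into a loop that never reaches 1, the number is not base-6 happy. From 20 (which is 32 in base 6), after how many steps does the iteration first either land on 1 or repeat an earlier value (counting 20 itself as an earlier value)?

20 = (3,2)_6 → 3² + 2² = 9 + 4 = 13
13 = (2,1)_6 → 2² + 1² = 4 + 1 = 5
5 = (5)_6 → 5² = 25
25 = (4,1)_6 → 4² + 1² = 16 + 1 = 17
17 = (2,5)_6 → 2² + 5² = 4 + 25 = 29
29 = (4,5)_6 → 4² + 5² = 16 + 25 = 41
41 = (1,0,5)_6 → 1² + 0² + 5² = 1 + 0 + 25 = 26
26 = (4,2)_6 → 4² + 2² = 16 + 4 = 20  — 20 repeats.
That took 8 steps.

8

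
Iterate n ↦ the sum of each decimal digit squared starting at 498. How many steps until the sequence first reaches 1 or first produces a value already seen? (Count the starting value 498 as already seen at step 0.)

498 → 4² + 9² + 8² = 16 + 81 + 64 = 161
161 → 1² + 6² + 1² = 1 + 36 + 1 = 38
38 → 3² + 8² = 9 + 64 = 73
73 → 7² + 3² = 49 + 9 = 58
58 → 5² + 8² = 25 + 64 = 89
89 → 8² + 9² = 64 + 81 = 145
145 → 1² + 4² + 5² = 1 + 16 + 25 = 42
42 → 4² + 2² = 16 + 4 = 20
20 → 2² + 0² = 4 + 0 = 4
4 → 4² = 16
16 → 1² + 6² = 1 + 36 = 37
37 → 3² + 7² = 9 + 49 = 58  — 58 repeats.
That took 12 steps.

12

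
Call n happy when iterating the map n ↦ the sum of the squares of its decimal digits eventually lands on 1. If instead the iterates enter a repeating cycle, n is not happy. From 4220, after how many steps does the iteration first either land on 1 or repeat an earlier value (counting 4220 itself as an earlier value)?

10

4220 → 4² + 2² + 2² + 0² = 24
24 → 2² + 4² = 20
20 → 2² + 0² = 4
4 → 4² = 16
16 → 1² + 6² = 37
37 → 3² + 7² = 58
58 → 5² + 8² = 89
89 → 8² + 9² = 145
145 → 1² + 4² + 5² = 42
42 → 4² + 2² = 20  — 20 repeats.
That took 10 steps.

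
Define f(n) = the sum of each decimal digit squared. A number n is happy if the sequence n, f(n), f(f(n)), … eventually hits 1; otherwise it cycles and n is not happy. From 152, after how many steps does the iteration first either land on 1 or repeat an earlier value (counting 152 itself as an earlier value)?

14

152 → 1² + 5² + 2² = 30
30 → 3² + 0² = 9
9 → 9² = 81
81 → 8² + 1² = 65
65 → 6² + 5² = 61
61 → 6² + 1² = 37
37 → 3² + 7² = 58
58 → 5² + 8² = 89
89 → 8² + 9² = 145
145 → 1² + 4² + 5² = 42
42 → 4² + 2² = 20
20 → 2² + 0² = 4
4 → 4² = 16
16 → 1² + 6² = 37  — 37 repeats.
That took 14 steps.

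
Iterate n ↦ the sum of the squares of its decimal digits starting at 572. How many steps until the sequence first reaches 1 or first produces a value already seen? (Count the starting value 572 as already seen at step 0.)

572 → 5² + 7² + 2² = 78
78 → 7² + 8² = 113
113 → 1² + 1² + 3² = 11
11 → 1² + 1² = 2
2 → 2² = 4
4 → 4² = 16
16 → 1² + 6² = 37
37 → 3² + 7² = 58
58 → 5² + 8² = 89
89 → 8² + 9² = 145
145 → 1² + 4² + 5² = 42
42 → 4² + 2² = 20
20 → 2² + 0² = 4  — 4 repeats.
That took 13 steps.

13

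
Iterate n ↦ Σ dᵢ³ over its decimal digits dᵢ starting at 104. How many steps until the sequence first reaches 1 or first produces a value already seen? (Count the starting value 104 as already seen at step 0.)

104 → 1³ + 0³ + 4³ = 65
65 → 6³ + 5³ = 341
341 → 3³ + 4³ + 1³ = 92
92 → 9³ + 2³ = 737
737 → 7³ + 3³ + 7³ = 713
713 → 7³ + 1³ + 3³ = 371
371 → 3³ + 7³ + 1³ = 371  — 371 repeats.
That took 7 steps.

7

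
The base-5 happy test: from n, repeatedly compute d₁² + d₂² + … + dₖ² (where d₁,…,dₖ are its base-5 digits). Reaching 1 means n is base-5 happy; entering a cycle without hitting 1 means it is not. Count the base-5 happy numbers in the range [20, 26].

2

20: 20 → 16 → 10 → 4 → 16  (repeats 16)
21: 21 → 17 → 13 → 13  (repeats 13)
22: 22 → 20 → 16 → 10 → 4 → 16  (repeats 16)
23: 23 → 25 → 1  (reaches 1)
24: 24 → 32 → 6 → 2 → 4 → 16 → 10 → 4  (repeats 4)
25: 25 → 1  (reaches 1)
26: 26 → 2 → 4 → 16 → 10 → 4  (repeats 4)
base-5 happy: 23, 25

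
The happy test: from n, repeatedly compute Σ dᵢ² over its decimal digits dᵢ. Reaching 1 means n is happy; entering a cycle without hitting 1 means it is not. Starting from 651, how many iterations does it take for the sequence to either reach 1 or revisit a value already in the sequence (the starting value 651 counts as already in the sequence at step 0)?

11

651 → 6² + 5² + 1² = 62
62 → 6² + 2² = 40
40 → 4² + 0² = 16
16 → 1² + 6² = 37
37 → 3² + 7² = 58
58 → 5² + 8² = 89
89 → 8² + 9² = 145
145 → 1² + 4² + 5² = 42
42 → 4² + 2² = 20
20 → 2² + 0² = 4
4 → 4² = 16  — 16 repeats.
That took 11 steps.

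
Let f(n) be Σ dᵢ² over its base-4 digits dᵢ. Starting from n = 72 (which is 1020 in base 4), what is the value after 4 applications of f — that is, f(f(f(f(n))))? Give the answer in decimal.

72 = (1,0,2,0)_4 → 1² + 0² + 2² + 0² = 5
5 = (1,1)_4 → 1² + 1² = 2
2 = (2)_4 → 2² = 4
4 = (1,0)_4 → 1² + 0² = 1

1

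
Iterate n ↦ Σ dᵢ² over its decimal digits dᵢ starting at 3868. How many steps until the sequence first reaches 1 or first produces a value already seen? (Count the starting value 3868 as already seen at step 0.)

3868 → 173
173 → 59
59 → 106
106 → 37
37 → 58
58 → 89
89 → 145
145 → 42
42 → 20
20 → 4
4 → 16
16 → 37  — 37 repeats.
That took 12 steps.

12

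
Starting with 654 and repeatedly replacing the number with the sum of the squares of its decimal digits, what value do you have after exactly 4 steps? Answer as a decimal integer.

654 → 6² + 5² + 4² = 36 + 25 + 16 = 77
77 → 7² + 7² = 49 + 49 = 98
98 → 9² + 8² = 81 + 64 = 145
145 → 1² + 4² + 5² = 1 + 16 + 25 = 42

42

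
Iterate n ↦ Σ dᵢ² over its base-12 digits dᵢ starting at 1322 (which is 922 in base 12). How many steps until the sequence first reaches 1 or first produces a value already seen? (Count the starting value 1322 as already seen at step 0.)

1322 = (9,2,2)_12 → 9² + 2² + 2² = 89
89 = (7,5)_12 → 7² + 5² = 74
74 = (6,2)_12 → 6² + 2² = 40
40 = (3,4)_12 → 3² + 4² = 25
25 = (2,1)_12 → 2² + 1² = 5
5 = (5)_12 → 5² = 25  — 25 repeats.
That took 6 steps.

6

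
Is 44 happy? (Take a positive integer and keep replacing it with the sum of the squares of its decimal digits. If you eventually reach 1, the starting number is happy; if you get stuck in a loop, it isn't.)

happy

44 → 4² + 4² = 16 + 16 = 32
32 → 3² + 2² = 9 + 4 = 13
13 → 1² + 3² = 1 + 9 = 10
10 → 1² + 0² = 1 + 0 = 1  — reached 1.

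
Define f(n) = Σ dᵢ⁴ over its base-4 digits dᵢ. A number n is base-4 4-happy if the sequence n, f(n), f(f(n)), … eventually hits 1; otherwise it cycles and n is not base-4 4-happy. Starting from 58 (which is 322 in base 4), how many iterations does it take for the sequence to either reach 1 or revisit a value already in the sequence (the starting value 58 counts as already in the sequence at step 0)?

58 = (3,2,2)_4 → 113
113 = (1,3,0,1)_4 → 83
83 = (1,1,0,3)_4 → 83  — 83 repeats.
That took 3 steps.

3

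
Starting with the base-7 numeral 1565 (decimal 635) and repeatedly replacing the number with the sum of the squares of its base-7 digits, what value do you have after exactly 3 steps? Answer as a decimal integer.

635 = (1,5,6,5)_7 → 1² + 5² + 6² + 5² = 87
87 = (1,5,3)_7 → 1² + 5² + 3² = 35
35 = (5,0)_7 → 5² + 0² = 25

25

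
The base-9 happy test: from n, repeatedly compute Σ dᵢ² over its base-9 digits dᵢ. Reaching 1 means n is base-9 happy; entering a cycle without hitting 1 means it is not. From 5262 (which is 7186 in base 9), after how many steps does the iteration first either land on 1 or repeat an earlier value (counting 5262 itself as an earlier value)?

6

5262 = (7,1,8,6)_9 → 7² + 1² + 8² + 6² = 49 + 1 + 64 + 36 = 150
150 = (1,7,6)_9 → 1² + 7² + 6² = 1 + 49 + 36 = 86
86 = (1,0,5)_9 → 1² + 0² + 5² = 1 + 0 + 25 = 26
26 = (2,8)_9 → 2² + 8² = 4 + 64 = 68
68 = (7,5)_9 → 7² + 5² = 49 + 25 = 74
74 = (8,2)_9 → 8² + 2² = 64 + 4 = 68  — 68 repeats.
That took 6 steps.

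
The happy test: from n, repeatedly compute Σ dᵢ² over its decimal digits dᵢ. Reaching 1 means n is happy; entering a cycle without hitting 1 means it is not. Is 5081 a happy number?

not happy

5081 → 5² + 0² + 8² + 1² = 90
90 → 9² + 0² = 81
81 → 8² + 1² = 65
65 → 6² + 5² = 61
61 → 6² + 1² = 37
37 → 3² + 7² = 58
58 → 5² + 8² = 89
89 → 8² + 9² = 145
145 → 1² + 4² + 5² = 42
42 → 4² + 2² = 20
20 → 2² + 0² = 4
4 → 4² = 16
16 → 1² + 6² = 37  — 37 already seen; the sequence cycles without reaching 1.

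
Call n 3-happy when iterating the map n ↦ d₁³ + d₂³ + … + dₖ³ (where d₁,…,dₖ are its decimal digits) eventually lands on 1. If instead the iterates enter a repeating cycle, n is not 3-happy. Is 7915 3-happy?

7915 → 7³ + 9³ + 1³ + 5³ = 1198
1198 → 1³ + 1³ + 9³ + 8³ = 1243
1243 → 1³ + 2³ + 4³ + 3³ = 100
100 → 1³ + 0³ + 0³ = 1  — reached 1.

3-happy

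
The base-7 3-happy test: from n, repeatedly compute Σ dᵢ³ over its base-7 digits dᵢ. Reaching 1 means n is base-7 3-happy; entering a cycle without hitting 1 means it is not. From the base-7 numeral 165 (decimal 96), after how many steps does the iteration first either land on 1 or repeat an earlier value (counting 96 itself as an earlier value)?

96 = (1,6,5)_7 → 1³ + 6³ + 5³ = 1 + 216 + 125 = 342
342 = (6,6,6)_7 → 6³ + 6³ + 6³ = 216 + 216 + 216 = 648
648 = (1,6,1,4)_7 → 1³ + 6³ + 1³ + 4³ = 1 + 216 + 1 + 64 = 282
282 = (5,5,2)_7 → 5³ + 5³ + 2³ = 125 + 125 + 8 = 258
258 = (5,1,6)_7 → 5³ + 1³ + 6³ = 125 + 1 + 216 = 342  — 342 repeats.
That took 5 steps.

5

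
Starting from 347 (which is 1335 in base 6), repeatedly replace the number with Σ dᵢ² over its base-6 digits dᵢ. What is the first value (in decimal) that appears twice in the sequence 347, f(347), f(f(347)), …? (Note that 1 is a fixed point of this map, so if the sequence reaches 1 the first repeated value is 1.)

347 = (1,3,3,5)_6 → 1² + 3² + 3² + 5² = 1 + 9 + 9 + 25 = 44
44 = (1,1,2)_6 → 1² + 1² + 2² = 1 + 1 + 4 = 6
6 = (1,0)_6 → 1² + 0² = 1 + 0 = 1  — reached the fixed point 1.
1 → 1, so 1 is the first repeated value.

1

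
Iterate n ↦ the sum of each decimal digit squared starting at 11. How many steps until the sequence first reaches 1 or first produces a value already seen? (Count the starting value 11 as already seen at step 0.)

10

11 → 2
2 → 4
4 → 16
16 → 37
37 → 58
58 → 89
89 → 145
145 → 42
42 → 20
20 → 4  — 4 repeats.
That took 10 steps.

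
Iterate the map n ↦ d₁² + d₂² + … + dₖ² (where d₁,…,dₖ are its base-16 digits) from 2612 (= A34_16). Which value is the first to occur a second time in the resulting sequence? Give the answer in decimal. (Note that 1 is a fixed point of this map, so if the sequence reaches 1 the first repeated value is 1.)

169

2612 = (10,3,4)_16 → 125
125 = (7,13)_16 → 218
218 = (13,10)_16 → 269
269 = (1,0,13)_16 → 170
170 = (10,10)_16 → 200
200 = (12,8)_16 → 208
208 = (13,0)_16 → 169
169 = (10,9)_16 → 181
181 = (11,5)_16 → 146
146 = (9,2)_16 → 85
85 = (5,5)_16 → 50
50 = (3,2)_16 → 13
13 = (13)_16 → 169  — 169 already appeared earlier.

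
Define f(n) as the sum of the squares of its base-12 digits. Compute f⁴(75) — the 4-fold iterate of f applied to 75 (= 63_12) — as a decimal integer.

50

75 = (6,3)_12 → 6² + 3² = 36 + 9 = 45
45 = (3,9)_12 → 3² + 9² = 9 + 81 = 90
90 = (7,6)_12 → 7² + 6² = 49 + 36 = 85
85 = (7,1)_12 → 7² + 1² = 49 + 1 = 50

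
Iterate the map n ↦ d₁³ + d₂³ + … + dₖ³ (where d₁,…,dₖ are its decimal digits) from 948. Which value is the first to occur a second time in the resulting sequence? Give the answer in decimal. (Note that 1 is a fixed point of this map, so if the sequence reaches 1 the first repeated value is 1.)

153

948 → 9³ + 4³ + 8³ = 1305
1305 → 1³ + 3³ + 0³ + 5³ = 153
153 → 1³ + 5³ + 3³ = 153  — 153 already appeared earlier.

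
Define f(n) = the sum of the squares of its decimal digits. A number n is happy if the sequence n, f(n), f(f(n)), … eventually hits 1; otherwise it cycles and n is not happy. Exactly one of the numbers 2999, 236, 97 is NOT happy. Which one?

2999

2999: 2999 → 247 → 69 → 117 → 51 → 26 → 40 → 16 → 37 → 58 → 89 → 145 → 42 → 20 → 4 → 16  — repeats 16 (not happy)
236: 236 → 49 → 97 → 130 → 10 → 1  — reaches 1 (happy)
97: 97 → 130 → 10 → 1  — reaches 1 (happy)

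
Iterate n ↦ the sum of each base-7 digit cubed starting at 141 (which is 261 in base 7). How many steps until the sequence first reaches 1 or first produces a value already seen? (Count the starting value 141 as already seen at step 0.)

141 = (2,6,1)_7 → 2³ + 6³ + 1³ = 225
225 = (4,4,1)_7 → 4³ + 4³ + 1³ = 129
129 = (2,4,3)_7 → 2³ + 4³ + 3³ = 99
99 = (2,0,1)_7 → 2³ + 0³ + 1³ = 9
9 = (1,2)_7 → 1³ + 2³ = 9  — 9 repeats.
That took 5 steps.

5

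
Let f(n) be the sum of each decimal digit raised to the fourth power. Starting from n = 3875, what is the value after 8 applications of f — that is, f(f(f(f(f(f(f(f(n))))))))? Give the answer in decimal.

1138

3875 → 3⁴ + 8⁴ + 7⁴ + 5⁴ = 81 + 4096 + 2401 + 625 = 7203
7203 → 7⁴ + 2⁴ + 0⁴ + 3⁴ = 2401 + 16 + 0 + 81 = 2498
2498 → 2⁴ + 4⁴ + 9⁴ + 8⁴ = 16 + 256 + 6561 + 4096 = 10929
10929 → 1⁴ + 0⁴ + 9⁴ + 2⁴ + 9⁴ = 1 + 0 + 6561 + 16 + 6561 = 13139
13139 → 1⁴ + 3⁴ + 1⁴ + 3⁴ + 9⁴ = 1 + 81 + 1 + 81 + 6561 = 6725
6725 → 6⁴ + 7⁴ + 2⁴ + 5⁴ = 1296 + 2401 + 16 + 625 = 4338
4338 → 4⁴ + 3⁴ + 3⁴ + 8⁴ = 256 + 81 + 81 + 4096 = 4514
4514 → 4⁴ + 5⁴ + 1⁴ + 4⁴ = 256 + 625 + 1 + 256 = 1138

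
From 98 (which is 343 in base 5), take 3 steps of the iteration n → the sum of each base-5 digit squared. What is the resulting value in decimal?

98 = (3,4,3)_5 → 3² + 4² + 3² = 34
34 = (1,1,4)_5 → 1² + 1² + 4² = 18
18 = (3,3)_5 → 3² + 3² = 18

18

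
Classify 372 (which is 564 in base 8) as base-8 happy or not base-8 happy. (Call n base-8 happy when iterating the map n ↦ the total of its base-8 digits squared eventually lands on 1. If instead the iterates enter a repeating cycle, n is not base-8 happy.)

372 = (5,6,4)_8 → 5² + 6² + 4² = 25 + 36 + 16 = 77
77 = (1,1,5)_8 → 1² + 1² + 5² = 1 + 1 + 25 = 27
27 = (3,3)_8 → 3² + 3² = 9 + 9 = 18
18 = (2,2)_8 → 2² + 2² = 4 + 4 = 8
8 = (1,0)_8 → 1² + 0² = 1 + 0 = 1  — reached 1.

base-8 happy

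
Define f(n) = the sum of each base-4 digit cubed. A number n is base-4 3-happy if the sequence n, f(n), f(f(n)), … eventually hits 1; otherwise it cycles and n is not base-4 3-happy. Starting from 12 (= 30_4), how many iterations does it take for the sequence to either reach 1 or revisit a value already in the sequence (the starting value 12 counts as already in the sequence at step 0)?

12 = (3,0)_4 → 3³ + 0³ = 27
27 = (1,2,3)_4 → 1³ + 2³ + 3³ = 36
36 = (2,1,0)_4 → 2³ + 1³ + 0³ = 9
9 = (2,1)_4 → 2³ + 1³ = 9  — 9 repeats.
That took 4 steps.

4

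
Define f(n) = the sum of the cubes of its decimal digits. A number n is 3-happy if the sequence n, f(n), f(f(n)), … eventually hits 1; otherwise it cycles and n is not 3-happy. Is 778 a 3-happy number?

3-happy

778 → 7³ + 7³ + 8³ = 1198
1198 → 1³ + 1³ + 9³ + 8³ = 1243
1243 → 1³ + 2³ + 4³ + 3³ = 100
100 → 1³ + 0³ + 0³ = 1  — reached 1.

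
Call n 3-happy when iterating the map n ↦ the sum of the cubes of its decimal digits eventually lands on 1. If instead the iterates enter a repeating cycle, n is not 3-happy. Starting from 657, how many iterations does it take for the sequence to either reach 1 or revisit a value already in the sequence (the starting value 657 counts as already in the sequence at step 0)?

657 → 6³ + 5³ + 7³ = 684
684 → 6³ + 8³ + 4³ = 792
792 → 7³ + 9³ + 2³ = 1080
1080 → 1³ + 0³ + 8³ + 0³ = 513
513 → 5³ + 1³ + 3³ = 153
153 → 1³ + 5³ + 3³ = 153  — 153 repeats.
That took 6 steps.

6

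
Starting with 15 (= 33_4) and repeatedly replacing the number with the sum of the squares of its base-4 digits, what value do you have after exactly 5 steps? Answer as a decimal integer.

15 = (3,3)_4 → 3² + 3² = 18
18 = (1,0,2)_4 → 1² + 0² + 2² = 5
5 = (1,1)_4 → 1² + 1² = 2
2 = (2)_4 → 2² = 4
4 = (1,0)_4 → 1² + 0² = 1

1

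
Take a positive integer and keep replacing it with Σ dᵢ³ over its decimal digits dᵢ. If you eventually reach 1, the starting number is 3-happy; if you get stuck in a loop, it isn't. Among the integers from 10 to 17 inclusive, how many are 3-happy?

1

10: 10 → 1  (reaches 1)
11: 11 → 2 → 8 → 512 → 134 → 92 → 737 → 713 → 371 → 371  (repeats 371)
12: 12 → 9 → 729 → 1080 → 513 → 153 → 153  (repeats 153)
13: 13 → 28 → 520 → 133 → 55 → 250 → 133  (repeats 133)
14: 14 → 65 → 341 → 92 → 737 → 713 → 371 → 371  (repeats 371)
15: 15 → 126 → 225 → 141 → 66 → 432 → 99 → 1458 → 702 → 351 → 153 → 153  (repeats 153)
16: 16 → 217 → 352 → 160 → 217  (repeats 217)
17: 17 → 344 → 155 → 251 → 134 → 92 → 737 → 713 → 371 → 371  (repeats 371)
3-happy: 10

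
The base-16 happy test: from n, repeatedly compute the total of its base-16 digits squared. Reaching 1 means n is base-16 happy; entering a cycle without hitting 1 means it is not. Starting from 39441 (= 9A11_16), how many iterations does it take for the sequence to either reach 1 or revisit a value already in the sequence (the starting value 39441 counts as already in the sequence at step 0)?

39441 = (9,10,1,1)_16 → 9² + 10² + 1² + 1² = 81 + 100 + 1 + 1 = 183
183 = (11,7)_16 → 11² + 7² = 121 + 49 = 170
170 = (10,10)_16 → 10² + 10² = 100 + 100 = 200
200 = (12,8)_16 → 12² + 8² = 144 + 64 = 208
208 = (13,0)_16 → 13² + 0² = 169 + 0 = 169
169 = (10,9)_16 → 10² + 9² = 100 + 81 = 181
181 = (11,5)_16 → 11² + 5² = 121 + 25 = 146
146 = (9,2)_16 → 9² + 2² = 81 + 4 = 85
85 = (5,5)_16 → 5² + 5² = 25 + 25 = 50
50 = (3,2)_16 → 3² + 2² = 9 + 4 = 13
13 = (13)_16 → 13² = 169  — 169 repeats.
That took 11 steps.

11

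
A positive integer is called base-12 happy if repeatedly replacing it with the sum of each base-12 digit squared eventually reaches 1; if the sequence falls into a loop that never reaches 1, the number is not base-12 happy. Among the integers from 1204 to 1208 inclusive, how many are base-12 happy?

1204: 1204 → 96 → 64 → 41 → 34 → 104 → 128 → 164 → 66 → 61 → 26 → 8 → 64  (repeats 64)
1205: 1205 → 105 → 145 → 2 → 4 → 16 → 17 → 26 → 8 → 64 → 41 → 34 → 104 → 128 → 164 → 66 → 61 → 26  (repeats 26)
1206: 1206 → 116 → 145 → 2 → 4 → 16 → 17 → 26 → 8 → 64 → 41 → 34 → 104 → 128 → 164 → 66 → 61 → 26  (repeats 26)
1207: 1207 → 129 → 181 → 11 → 121 → 101 → 89 → 74 → 40 → 25 → 5 → 25  (repeats 25)
1208: 1208 → 144 → 1  (reaches 1)
base-12 happy: 1208

1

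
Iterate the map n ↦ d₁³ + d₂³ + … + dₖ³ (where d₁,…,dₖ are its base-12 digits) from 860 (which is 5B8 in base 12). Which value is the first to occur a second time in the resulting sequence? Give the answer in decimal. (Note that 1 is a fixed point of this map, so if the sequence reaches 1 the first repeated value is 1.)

1539

860 = (5,11,8)_12 → 5³ + 11³ + 8³ = 125 + 1331 + 512 = 1968
1968 = (1,1,8,0)_12 → 1³ + 1³ + 8³ + 0³ = 1 + 1 + 512 + 0 = 514
514 = (3,6,10)_12 → 3³ + 6³ + 10³ = 27 + 216 + 1000 = 1243
1243 = (8,7,7)_12 → 8³ + 7³ + 7³ = 512 + 343 + 343 = 1198
1198 = (8,3,10)_12 → 8³ + 3³ + 10³ = 512 + 27 + 1000 = 1539
1539 = (10,8,3)_12 → 10³ + 8³ + 3³ = 1000 + 512 + 27 = 1539  — 1539 already appeared earlier.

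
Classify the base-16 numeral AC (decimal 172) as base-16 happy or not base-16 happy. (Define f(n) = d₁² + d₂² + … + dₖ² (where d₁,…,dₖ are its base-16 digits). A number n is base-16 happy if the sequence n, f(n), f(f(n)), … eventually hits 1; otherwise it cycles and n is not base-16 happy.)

172 = (10,12)_16 → 10² + 12² = 100 + 144 = 244
244 = (15,4)_16 → 15² + 4² = 225 + 16 = 241
241 = (15,1)_16 → 15² + 1² = 225 + 1 = 226
226 = (14,2)_16 → 14² + 2² = 196 + 4 = 200
200 = (12,8)_16 → 12² + 8² = 144 + 64 = 208
208 = (13,0)_16 → 13² + 0² = 169 + 0 = 169
169 = (10,9)_16 → 10² + 9² = 100 + 81 = 181
181 = (11,5)_16 → 11² + 5² = 121 + 25 = 146
146 = (9,2)_16 → 9² + 2² = 81 + 4 = 85
85 = (5,5)_16 → 5² + 5² = 25 + 25 = 50
50 = (3,2)_16 → 3² + 2² = 9 + 4 = 13
13 = (13)_16 → 13² = 169  — 169 already seen; the sequence cycles without reaching 1.

not base-16 happy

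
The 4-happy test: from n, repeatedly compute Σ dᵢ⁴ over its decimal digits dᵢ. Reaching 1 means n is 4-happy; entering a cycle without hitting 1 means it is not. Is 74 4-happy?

not 4-happy

74 → 7⁴ + 4⁴ = 2401 + 256 = 2657
2657 → 2⁴ + 6⁴ + 5⁴ + 7⁴ = 16 + 1296 + 625 + 2401 = 4338
4338 → 4⁴ + 3⁴ + 3⁴ + 8⁴ = 256 + 81 + 81 + 4096 = 4514
4514 → 4⁴ + 5⁴ + 1⁴ + 4⁴ = 256 + 625 + 1 + 256 = 1138
1138 → 1⁴ + 1⁴ + 3⁴ + 8⁴ = 1 + 1 + 81 + 4096 = 4179
4179 → 4⁴ + 1⁴ + 7⁴ + 9⁴ = 256 + 1 + 2401 + 6561 = 9219
9219 → 9⁴ + 2⁴ + 1⁴ + 9⁴ = 6561 + 16 + 1 + 6561 = 13139
13139 → 1⁴ + 3⁴ + 1⁴ + 3⁴ + 9⁴ = 1 + 81 + 1 + 81 + 6561 = 6725
6725 → 6⁴ + 7⁴ + 2⁴ + 5⁴ = 1296 + 2401 + 16 + 625 = 4338  — 4338 already seen; the sequence cycles without reaching 1.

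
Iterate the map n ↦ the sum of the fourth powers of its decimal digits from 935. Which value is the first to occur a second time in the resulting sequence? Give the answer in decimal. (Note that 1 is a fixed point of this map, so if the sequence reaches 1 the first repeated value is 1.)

13139

935 → 9⁴ + 3⁴ + 5⁴ = 6561 + 81 + 625 = 7267
7267 → 7⁴ + 2⁴ + 6⁴ + 7⁴ = 2401 + 16 + 1296 + 2401 = 6114
6114 → 6⁴ + 1⁴ + 1⁴ + 4⁴ = 1296 + 1 + 1 + 256 = 1554
1554 → 1⁴ + 5⁴ + 5⁴ + 4⁴ = 1 + 625 + 625 + 256 = 1507
1507 → 1⁴ + 5⁴ + 0⁴ + 7⁴ = 1 + 625 + 0 + 2401 = 3027
3027 → 3⁴ + 0⁴ + 2⁴ + 7⁴ = 81 + 0 + 16 + 2401 = 2498
2498 → 2⁴ + 4⁴ + 9⁴ + 8⁴ = 16 + 256 + 6561 + 4096 = 10929
10929 → 1⁴ + 0⁴ + 9⁴ + 2⁴ + 9⁴ = 1 + 0 + 6561 + 16 + 6561 = 13139
13139 → 1⁴ + 3⁴ + 1⁴ + 3⁴ + 9⁴ = 1 + 81 + 1 + 81 + 6561 = 6725
6725 → 6⁴ + 7⁴ + 2⁴ + 5⁴ = 1296 + 2401 + 16 + 625 = 4338
4338 → 4⁴ + 3⁴ + 3⁴ + 8⁴ = 256 + 81 + 81 + 4096 = 4514
4514 → 4⁴ + 5⁴ + 1⁴ + 4⁴ = 256 + 625 + 1 + 256 = 1138
1138 → 1⁴ + 1⁴ + 3⁴ + 8⁴ = 1 + 1 + 81 + 4096 = 4179
4179 → 4⁴ + 1⁴ + 7⁴ + 9⁴ = 256 + 1 + 2401 + 6561 = 9219
9219 → 9⁴ + 2⁴ + 1⁴ + 9⁴ = 6561 + 16 + 1 + 6561 = 13139  — 13139 already appeared earlier.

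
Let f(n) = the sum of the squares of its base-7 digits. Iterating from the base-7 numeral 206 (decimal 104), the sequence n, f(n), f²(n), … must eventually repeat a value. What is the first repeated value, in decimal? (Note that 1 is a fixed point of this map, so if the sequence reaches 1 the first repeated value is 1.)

104 = (2,0,6)_7 → 2² + 0² + 6² = 4 + 0 + 36 = 40
40 = (5,5)_7 → 5² + 5² = 25 + 25 = 50
50 = (1,0,1)_7 → 1² + 0² + 1² = 1 + 0 + 1 = 2
2 = (2)_7 → 2² = 4
4 = (4)_7 → 4² = 16
16 = (2,2)_7 → 2² + 2² = 4 + 4 = 8
8 = (1,1)_7 → 1² + 1² = 1 + 1 = 2  — 2 already appeared earlier.

2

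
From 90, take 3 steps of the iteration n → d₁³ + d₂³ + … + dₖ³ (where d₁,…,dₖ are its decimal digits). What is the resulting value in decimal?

90 → 9³ + 0³ = 729 + 0 = 729
729 → 7³ + 2³ + 9³ = 343 + 8 + 729 = 1080
1080 → 1³ + 0³ + 8³ + 0³ = 1 + 0 + 512 + 0 = 513

513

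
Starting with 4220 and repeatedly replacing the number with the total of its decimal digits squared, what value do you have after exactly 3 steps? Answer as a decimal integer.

4220 → 4² + 2² + 2² + 0² = 16 + 4 + 4 + 0 = 24
24 → 2² + 4² = 4 + 16 = 20
20 → 2² + 0² = 4 + 0 = 4

4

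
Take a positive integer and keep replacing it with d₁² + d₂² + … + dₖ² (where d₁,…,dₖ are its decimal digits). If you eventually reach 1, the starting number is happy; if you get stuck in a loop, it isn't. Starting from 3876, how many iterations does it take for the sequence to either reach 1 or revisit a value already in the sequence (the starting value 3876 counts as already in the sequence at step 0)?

14

3876 → 3² + 8² + 7² + 6² = 158
158 → 1² + 5² + 8² = 90
90 → 9² + 0² = 81
81 → 8² + 1² = 65
65 → 6² + 5² = 61
61 → 6² + 1² = 37
37 → 3² + 7² = 58
58 → 5² + 8² = 89
89 → 8² + 9² = 145
145 → 1² + 4² + 5² = 42
42 → 4² + 2² = 20
20 → 2² + 0² = 4
4 → 4² = 16
16 → 1² + 6² = 37  — 37 repeats.
That took 14 steps.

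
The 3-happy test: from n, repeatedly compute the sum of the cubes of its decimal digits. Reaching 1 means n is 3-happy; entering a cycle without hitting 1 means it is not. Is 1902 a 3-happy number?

1902 → 738
738 → 882
882 → 1032
1032 → 36
36 → 243
243 → 99
99 → 1458
1458 → 702
702 → 351
351 → 153
153 → 153  — 153 already seen; the sequence cycles without reaching 1.

not 3-happy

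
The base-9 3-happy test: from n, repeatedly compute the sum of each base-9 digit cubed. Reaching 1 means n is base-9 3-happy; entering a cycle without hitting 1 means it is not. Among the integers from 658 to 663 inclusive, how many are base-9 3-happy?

658: 658 → 514 → 244 → 28 → 28  — not base-9 3-happy
659: 659 → 521 → 755 → 521  — not base-9 3-happy
660: 660 → 540 → 432 → 152 → 856 → 128 → 134 → 638 → 1198 → 470 → 476 → 980 → 540  — not base-9 3-happy
661: 661 → 577 → 345 → 99 → 9 → 1  — base-9 3-happy
662: 662 → 638 → 1198 → 470 → 476 → 980 → 540 → 432 → 152 → 856 → 128 → 134 → 638  — not base-9 3-happy
663: 663 → 729 → 1  — base-9 3-happy
base-9 3-happy: 661, 663

2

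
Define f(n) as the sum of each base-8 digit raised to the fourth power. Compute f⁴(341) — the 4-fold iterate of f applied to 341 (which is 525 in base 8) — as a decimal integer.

529

341 = (5,2,5)_8 → 5⁴ + 2⁴ + 5⁴ = 1266
1266 = (2,3,6,2)_8 → 2⁴ + 3⁴ + 6⁴ + 2⁴ = 1409
1409 = (2,6,0,1)_8 → 2⁴ + 6⁴ + 0⁴ + 1⁴ = 1313
1313 = (2,4,4,1)_8 → 2⁴ + 4⁴ + 4⁴ + 1⁴ = 529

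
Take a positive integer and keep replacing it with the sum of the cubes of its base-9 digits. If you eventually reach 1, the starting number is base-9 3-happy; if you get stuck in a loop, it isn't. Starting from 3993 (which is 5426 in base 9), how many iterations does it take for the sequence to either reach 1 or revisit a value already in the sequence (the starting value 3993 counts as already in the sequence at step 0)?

3993 = (5,4,2,6)_9 → 5³ + 4³ + 2³ + 6³ = 125 + 64 + 8 + 216 = 413
413 = (5,0,8)_9 → 5³ + 0³ + 8³ = 125 + 0 + 512 = 637
637 = (7,7,7)_9 → 7³ + 7³ + 7³ = 343 + 343 + 343 = 1029
1029 = (1,3,6,3)_9 → 1³ + 3³ + 6³ + 3³ = 1 + 27 + 216 + 27 = 271
271 = (3,3,1)_9 → 3³ + 3³ + 1³ = 27 + 27 + 1 = 55
55 = (6,1)_9 → 6³ + 1³ = 216 + 1 = 217
217 = (2,6,1)_9 → 2³ + 6³ + 1³ = 8 + 216 + 1 = 225
225 = (2,7,0)_9 → 2³ + 7³ + 0³ = 8 + 343 + 0 = 351
351 = (4,3,0)_9 → 4³ + 3³ + 0³ = 64 + 27 + 0 = 91
91 = (1,1,1)_9 → 1³ + 1³ + 1³ = 1 + 1 + 1 = 3
3 = (3)_9 → 3³ = 27
27 = (3,0)_9 → 3³ + 0³ = 27 + 0 = 27  — 27 repeats.
That took 12 steps.

12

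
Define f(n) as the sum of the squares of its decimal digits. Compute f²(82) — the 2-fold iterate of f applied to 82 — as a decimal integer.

82 → 8² + 2² = 64 + 4 = 68
68 → 6² + 8² = 36 + 64 = 100

100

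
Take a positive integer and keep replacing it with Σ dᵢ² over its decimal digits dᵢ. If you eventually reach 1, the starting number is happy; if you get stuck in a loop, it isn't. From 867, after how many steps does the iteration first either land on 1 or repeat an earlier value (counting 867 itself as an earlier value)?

11

867 → 8² + 6² + 7² = 149
149 → 1² + 4² + 9² = 98
98 → 9² + 8² = 145
145 → 1² + 4² + 5² = 42
42 → 4² + 2² = 20
20 → 2² + 0² = 4
4 → 4² = 16
16 → 1² + 6² = 37
37 → 3² + 7² = 58
58 → 5² + 8² = 89
89 → 8² + 9² = 145  — 145 repeats.
That took 11 steps.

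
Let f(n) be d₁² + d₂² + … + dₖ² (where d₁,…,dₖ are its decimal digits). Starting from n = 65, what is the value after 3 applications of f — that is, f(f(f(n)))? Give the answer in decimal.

58

65 → 61
61 → 37
37 → 58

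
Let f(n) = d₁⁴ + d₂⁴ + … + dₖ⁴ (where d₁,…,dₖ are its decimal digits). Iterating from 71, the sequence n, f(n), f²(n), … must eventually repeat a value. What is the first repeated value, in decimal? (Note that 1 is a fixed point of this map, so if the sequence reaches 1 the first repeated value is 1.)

8208

71 → 2402
2402 → 288
288 → 8208
8208 → 8208  — 8208 already appeared earlier.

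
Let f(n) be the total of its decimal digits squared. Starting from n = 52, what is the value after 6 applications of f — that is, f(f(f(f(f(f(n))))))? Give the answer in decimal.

52 → 29
29 → 85
85 → 89
89 → 145
145 → 42
42 → 20

20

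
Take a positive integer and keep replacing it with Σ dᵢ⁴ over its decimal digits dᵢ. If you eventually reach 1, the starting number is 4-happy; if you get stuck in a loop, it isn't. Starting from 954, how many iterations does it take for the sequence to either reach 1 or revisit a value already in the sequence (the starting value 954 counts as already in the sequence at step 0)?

954 → 9⁴ + 5⁴ + 4⁴ = 7442
7442 → 7⁴ + 4⁴ + 4⁴ + 2⁴ = 2929
2929 → 2⁴ + 9⁴ + 2⁴ + 9⁴ = 13154
13154 → 1⁴ + 3⁴ + 1⁴ + 5⁴ + 4⁴ = 964
964 → 9⁴ + 6⁴ + 4⁴ = 8113
8113 → 8⁴ + 1⁴ + 1⁴ + 3⁴ = 4179
4179 → 4⁴ + 1⁴ + 7⁴ + 9⁴ = 9219
9219 → 9⁴ + 2⁴ + 1⁴ + 9⁴ = 13139
13139 → 1⁴ + 3⁴ + 1⁴ + 3⁴ + 9⁴ = 6725
6725 → 6⁴ + 7⁴ + 2⁴ + 5⁴ = 4338
4338 → 4⁴ + 3⁴ + 3⁴ + 8⁴ = 4514
4514 → 4⁴ + 5⁴ + 1⁴ + 4⁴ = 1138
1138 → 1⁴ + 1⁴ + 3⁴ + 8⁴ = 4179  — 4179 repeats.
That took 13 steps.

13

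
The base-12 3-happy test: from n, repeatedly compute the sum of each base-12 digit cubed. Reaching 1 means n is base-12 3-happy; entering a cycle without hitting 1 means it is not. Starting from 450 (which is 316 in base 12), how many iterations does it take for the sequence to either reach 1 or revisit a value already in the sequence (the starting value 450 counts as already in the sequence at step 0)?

450 = (3,1,6)_12 → 244
244 = (1,8,4)_12 → 577
577 = (4,0,1)_12 → 65
65 = (5,5)_12 → 250
250 = (1,8,10)_12 → 1513
1513 = (10,6,1)_12 → 1217
1217 = (8,5,5)_12 → 762
762 = (5,3,6)_12 → 368
368 = (2,6,8)_12 → 736
736 = (5,1,4)_12 → 190
190 = (1,3,10)_12 → 1028
1028 = (7,1,8)_12 → 856
856 = (5,11,4)_12 → 1520
1520 = (10,6,8)_12 → 1728
1728 = (1,0,0,0)_12 → 1  — reached 1.
That took 15 steps.

15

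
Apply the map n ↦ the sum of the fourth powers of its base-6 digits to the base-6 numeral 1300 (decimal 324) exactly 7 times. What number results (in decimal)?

978

324 = (1,3,0,0)_6 → 82
82 = (2,1,4)_6 → 273
273 = (1,1,3,3)_6 → 164
164 = (4,3,2)_6 → 353
353 = (1,3,4,5)_6 → 963
963 = (4,2,4,3)_6 → 609
609 = (2,4,5,3)_6 → 978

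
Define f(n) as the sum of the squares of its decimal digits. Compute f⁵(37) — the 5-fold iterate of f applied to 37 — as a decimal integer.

37 → 3² + 7² = 9 + 49 = 58
58 → 5² + 8² = 25 + 64 = 89
89 → 8² + 9² = 64 + 81 = 145
145 → 1² + 4² + 5² = 1 + 16 + 25 = 42
42 → 4² + 2² = 16 + 4 = 20

20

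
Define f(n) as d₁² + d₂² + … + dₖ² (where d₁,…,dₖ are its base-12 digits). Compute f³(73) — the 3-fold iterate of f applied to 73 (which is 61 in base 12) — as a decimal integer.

100

73 = (6,1)_12 → 6² + 1² = 37
37 = (3,1)_12 → 3² + 1² = 10
10 = (10)_12 → 10² = 100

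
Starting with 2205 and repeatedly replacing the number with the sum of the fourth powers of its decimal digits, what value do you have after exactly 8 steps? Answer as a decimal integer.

2205 → 2⁴ + 2⁴ + 0⁴ + 5⁴ = 657
657 → 6⁴ + 5⁴ + 7⁴ = 4322
4322 → 4⁴ + 3⁴ + 2⁴ + 2⁴ = 369
369 → 3⁴ + 6⁴ + 9⁴ = 7938
7938 → 7⁴ + 9⁴ + 3⁴ + 8⁴ = 13139
13139 → 1⁴ + 3⁴ + 1⁴ + 3⁴ + 9⁴ = 6725
6725 → 6⁴ + 7⁴ + 2⁴ + 5⁴ = 4338
4338 → 4⁴ + 3⁴ + 3⁴ + 8⁴ = 4514

4514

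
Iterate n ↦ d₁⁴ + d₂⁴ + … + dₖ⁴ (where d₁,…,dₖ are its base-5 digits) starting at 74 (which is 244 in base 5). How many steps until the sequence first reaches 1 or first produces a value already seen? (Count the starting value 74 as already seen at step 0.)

5

74 = (2,4,4)_5 → 2⁴ + 4⁴ + 4⁴ = 528
528 = (4,1,0,3)_5 → 4⁴ + 1⁴ + 0⁴ + 3⁴ = 338
338 = (2,3,2,3)_5 → 2⁴ + 3⁴ + 2⁴ + 3⁴ = 194
194 = (1,2,3,4)_5 → 1⁴ + 2⁴ + 3⁴ + 4⁴ = 354
354 = (2,4,0,4)_5 → 2⁴ + 4⁴ + 0⁴ + 4⁴ = 528  — 528 repeats.
That took 5 steps.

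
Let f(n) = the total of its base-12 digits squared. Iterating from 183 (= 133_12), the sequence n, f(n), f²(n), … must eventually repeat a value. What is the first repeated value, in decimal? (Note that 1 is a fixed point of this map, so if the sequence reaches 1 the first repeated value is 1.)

183 = (1,3,3)_12 → 1² + 3² + 3² = 1 + 9 + 9 = 19
19 = (1,7)_12 → 1² + 7² = 1 + 49 = 50
50 = (4,2)_12 → 4² + 2² = 16 + 4 = 20
20 = (1,8)_12 → 1² + 8² = 1 + 64 = 65
65 = (5,5)_12 → 5² + 5² = 25 + 25 = 50  — 50 already appeared earlier.

50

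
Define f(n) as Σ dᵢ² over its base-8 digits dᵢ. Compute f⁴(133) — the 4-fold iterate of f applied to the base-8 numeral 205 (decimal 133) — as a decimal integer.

133 = (2,0,5)_8 → 2² + 0² + 5² = 29
29 = (3,5)_8 → 3² + 5² = 34
34 = (4,2)_8 → 4² + 2² = 20
20 = (2,4)_8 → 2² + 4² = 20

20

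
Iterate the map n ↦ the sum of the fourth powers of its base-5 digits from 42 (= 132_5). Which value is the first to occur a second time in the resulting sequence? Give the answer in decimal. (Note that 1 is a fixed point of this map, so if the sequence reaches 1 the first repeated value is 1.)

528

42 = (1,3,2)_5 → 1⁴ + 3⁴ + 2⁴ = 1 + 81 + 16 = 98
98 = (3,4,3)_5 → 3⁴ + 4⁴ + 3⁴ = 81 + 256 + 81 = 418
418 = (3,1,3,3)_5 → 3⁴ + 1⁴ + 3⁴ + 3⁴ = 81 + 1 + 81 + 81 = 244
244 = (1,4,3,4)_5 → 1⁴ + 4⁴ + 3⁴ + 4⁴ = 1 + 256 + 81 + 256 = 594
594 = (4,3,3,4)_5 → 4⁴ + 3⁴ + 3⁴ + 4⁴ = 256 + 81 + 81 + 256 = 674
674 = (1,0,1,4,4)_5 → 1⁴ + 0⁴ + 1⁴ + 4⁴ + 4⁴ = 1 + 0 + 1 + 256 + 256 = 514
514 = (4,0,2,4)_5 → 4⁴ + 0⁴ + 2⁴ + 4⁴ = 256 + 0 + 16 + 256 = 528
528 = (4,1,0,3)_5 → 4⁴ + 1⁴ + 0⁴ + 3⁴ = 256 + 1 + 0 + 81 = 338
338 = (2,3,2,3)_5 → 2⁴ + 3⁴ + 2⁴ + 3⁴ = 16 + 81 + 16 + 81 = 194
194 = (1,2,3,4)_5 → 1⁴ + 2⁴ + 3⁴ + 4⁴ = 1 + 16 + 81 + 256 = 354
354 = (2,4,0,4)_5 → 2⁴ + 4⁴ + 0⁴ + 4⁴ = 16 + 256 + 0 + 256 = 528  — 528 already appeared earlier.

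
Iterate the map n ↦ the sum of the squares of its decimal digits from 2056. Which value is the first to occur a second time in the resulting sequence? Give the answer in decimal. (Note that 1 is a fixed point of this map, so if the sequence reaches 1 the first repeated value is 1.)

37

2056 → 2² + 0² + 5² + 6² = 65
65 → 6² + 5² = 61
61 → 6² + 1² = 37
37 → 3² + 7² = 58
58 → 5² + 8² = 89
89 → 8² + 9² = 145
145 → 1² + 4² + 5² = 42
42 → 4² + 2² = 20
20 → 2² + 0² = 4
4 → 4² = 16
16 → 1² + 6² = 37  — 37 already appeared earlier.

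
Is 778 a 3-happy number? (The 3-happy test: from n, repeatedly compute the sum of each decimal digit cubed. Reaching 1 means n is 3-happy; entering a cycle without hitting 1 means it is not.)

3-happy

778 → 7³ + 7³ + 8³ = 343 + 343 + 512 = 1198
1198 → 1³ + 1³ + 9³ + 8³ = 1 + 1 + 729 + 512 = 1243
1243 → 1³ + 2³ + 4³ + 3³ = 1 + 8 + 64 + 27 = 100
100 → 1³ + 0³ + 0³ = 1 + 0 + 0 = 1  — reached 1.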